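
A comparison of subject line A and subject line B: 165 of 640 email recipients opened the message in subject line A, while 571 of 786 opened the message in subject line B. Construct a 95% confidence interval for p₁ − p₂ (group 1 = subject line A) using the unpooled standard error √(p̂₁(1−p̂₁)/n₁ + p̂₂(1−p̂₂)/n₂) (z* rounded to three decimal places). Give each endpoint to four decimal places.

p̂₁ = 0.25781, p̂₂ = 0.72646, so the observed difference is -0.46865.
Unpooled SE = √(p̂₁(1−p̂₁)/n₁ + p̂₂(1−p̂₂)/n₂) = √(0.000298977 + 0.000252817) = 0.023490.
The 95% critical value is z* = 1.960. Margin = 1.960·0.023490 = 0.04604.
Interval: -0.46865 ± 0.04604 → (-0.5147, -0.4226).

(-0.5147, -0.4226)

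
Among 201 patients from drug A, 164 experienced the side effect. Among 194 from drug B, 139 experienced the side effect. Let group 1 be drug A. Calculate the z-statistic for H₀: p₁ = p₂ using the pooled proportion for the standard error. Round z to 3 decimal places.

z = 2.337

p̂₁ = 164/201 = 0.81592, p̂₂ = 139/194 = 0.71649.
Pooling: p̂ = 303/395 = 0.76709.
SE = √[p̂(1−p̂)(1/n₁+1/n₂)] = √[0.76709·0.23291·(1/201+1/194)] ≈ 0.042542.
z = (p̂₁ − p̂₂)/SE = (0.81592 − 0.71649)/0.042542 = 0.09943/0.042542 = 2.337.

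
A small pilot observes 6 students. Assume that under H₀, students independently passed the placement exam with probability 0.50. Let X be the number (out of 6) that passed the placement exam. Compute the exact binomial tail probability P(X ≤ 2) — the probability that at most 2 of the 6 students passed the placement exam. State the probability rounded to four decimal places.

P = 0.3438

X ~ Binomial(n=6, p=0.50).
P(X ≤ 2) = C(6,0)·0.50^0·0.50^6 + C(6,1)·0.50^1·0.50^5 + C(6,2)·0.50^2·0.50^4.
= 0.015625 + 0.093750 + 0.234375 = 0.3438.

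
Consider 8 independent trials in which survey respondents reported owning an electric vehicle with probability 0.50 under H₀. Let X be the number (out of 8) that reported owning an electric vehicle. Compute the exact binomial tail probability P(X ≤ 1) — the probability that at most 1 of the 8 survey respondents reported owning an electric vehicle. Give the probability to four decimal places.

X is binomial with n = 8 and p = 0.50.
P(X ≤ 1) = C(8,0)·0.50^0·0.50^8 + C(8,1)·0.50^1·0.50^7.
= 0.003906 + 0.031250 = 0.0352.

P = 0.0352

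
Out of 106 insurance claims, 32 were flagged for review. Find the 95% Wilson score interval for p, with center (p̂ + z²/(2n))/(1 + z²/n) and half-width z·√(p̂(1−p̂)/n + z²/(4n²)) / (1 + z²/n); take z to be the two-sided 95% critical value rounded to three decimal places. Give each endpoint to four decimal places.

Here p̂ = 32/106 = 0.30189 and z = 1.960 (z² = 3.841600).
Denominator 1 + z²/n = 1 + 3.841600/106 = 1.036242.
Adjusted center: (0.30189 + z²/(2n))/1.036242 = 0.30882.
Radicand: p̂(1−p̂)/n + z²/(4n²) = 0.001988218 + 0.000085475 = 0.002073693.
Half-width = 1.960·√0.002073693/1.036242 = 0.08613.
CI: 0.30882 ± 0.08613 = (0.2227, 0.3949).

(0.2227, 0.3949)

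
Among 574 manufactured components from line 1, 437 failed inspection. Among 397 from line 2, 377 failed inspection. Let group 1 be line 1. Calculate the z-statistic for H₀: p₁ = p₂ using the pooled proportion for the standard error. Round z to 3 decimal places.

z = -7.835

Sample proportions: p̂₁ = 437/574 = 0.76132 and p̂₂ = 377/397 = 0.94962.
Pooled p̂ = (437+377)/(574+397) = 814/971 = 0.83831.
SE = √[p̂(1−p̂)(1/n₁+1/n₂)] = √[0.83831·0.16169·(1/574+1/397)] ≈ 0.024033.
z = (p̂₁ − p̂₂)/SE = (0.76132 − 0.94962)/0.024033 = -0.18830/0.024033 = -7.835.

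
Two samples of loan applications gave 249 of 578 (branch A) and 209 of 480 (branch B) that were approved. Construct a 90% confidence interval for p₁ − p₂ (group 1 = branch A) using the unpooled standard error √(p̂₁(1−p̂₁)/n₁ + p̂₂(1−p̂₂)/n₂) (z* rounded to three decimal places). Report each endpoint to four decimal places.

p̂₁ = 0.43080, p̂₂ = 0.43542, so the observed difference is -0.00462.
Unpooled SE = √(p̂₁(1−p̂₁)/n₁ + p̂₂(1−p̂₂)/n₂) = √(0.000424240 + 0.000512144) = 0.030600.
The 90% critical value is z* = 1.645. Margin of error = 0.05034.
So the interval runs from -0.0550 to 0.0457.

(-0.0550, 0.0457)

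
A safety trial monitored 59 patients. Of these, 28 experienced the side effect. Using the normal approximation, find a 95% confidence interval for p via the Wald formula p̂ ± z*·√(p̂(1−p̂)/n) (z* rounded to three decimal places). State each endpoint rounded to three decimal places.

(0.347, 0.602)

p̂ = 28/59 = 0.47458.
Standard error of p̂: √(0.249354/59) = √0.004226333 = 0.065010.
z* = 1.960 at the 95% level.
Margin of error: 1.960 × 0.065010 = 0.12742.
Interval: 0.47458 ± 0.12742 → (0.347, 0.602).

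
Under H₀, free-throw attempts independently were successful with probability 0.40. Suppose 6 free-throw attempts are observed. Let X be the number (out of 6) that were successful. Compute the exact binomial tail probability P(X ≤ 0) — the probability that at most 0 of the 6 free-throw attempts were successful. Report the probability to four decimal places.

P = 0.0467

X is binomial with n = 6 and p = 0.40.
P(X ≤ 0) = C(6,0)·0.40^0·0.60^6.
= 0.046656 = 0.0467.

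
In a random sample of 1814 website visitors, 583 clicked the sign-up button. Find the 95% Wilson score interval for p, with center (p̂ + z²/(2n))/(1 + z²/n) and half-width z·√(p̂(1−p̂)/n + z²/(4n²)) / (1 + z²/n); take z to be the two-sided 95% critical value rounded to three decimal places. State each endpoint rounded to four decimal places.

(0.3003, 0.3432)

Here p̂ = 583/1814 = 0.32139 and z = 1.960 (z² = 3.841600).
Denominator 1 + z²/n = 1 + 3.841600/1814 = 1.002118.
Adjusted center: (0.32139 + z²/(2n))/1.002118 = 0.32177.
Radicand: p̂(1−p̂)/n + z²/(4n²) = 0.000120231 + 0.000000292 = 0.000120523.
Half-width = z·√(radicand)/denom = 1.960·0.010978/1.002118 = 0.02147.
CI: 0.32177 ± 0.02147 = (0.3003, 0.3432).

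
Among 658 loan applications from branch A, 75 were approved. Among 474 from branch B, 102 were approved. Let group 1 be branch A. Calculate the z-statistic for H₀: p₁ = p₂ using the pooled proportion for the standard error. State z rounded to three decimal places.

z = -4.625

Sample proportions: p̂₁ = 75/658 = 0.11398 and p̂₂ = 102/474 = 0.21519.
Pooling: p̂ = 177/1132 = 0.15636.
Pooled SE = √[0.1319118·0.00362946] ≈ 0.021881.
z = (p̂₁ − p̂₂)/SE = (0.11398 − 0.21519)/0.021881 = -0.10121/0.021881 = -4.625.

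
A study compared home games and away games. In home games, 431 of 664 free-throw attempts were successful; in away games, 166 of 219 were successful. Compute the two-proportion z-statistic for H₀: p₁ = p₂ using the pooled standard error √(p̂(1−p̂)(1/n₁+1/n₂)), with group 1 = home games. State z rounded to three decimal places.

p̂₁ = 431/664 = 0.64910, p̂₂ = 166/219 = 0.75799.
Pooling: p̂ = 597/883 = 0.67610.
Pooled SE = √[0.2189873·0.00607223] ≈ 0.036466.
z = (p̂₁ − p̂₂)/SE = (0.64910 − 0.75799)/0.036466 = -0.10889/0.036466 = -2.986.

z = -2.986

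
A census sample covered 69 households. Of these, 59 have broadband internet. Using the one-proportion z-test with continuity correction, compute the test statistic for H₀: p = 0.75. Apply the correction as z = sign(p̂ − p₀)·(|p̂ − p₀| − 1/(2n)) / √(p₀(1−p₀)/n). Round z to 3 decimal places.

z = 1.877

With x = 59 successes in n = 69, p̂ = 0.85507. p̂ − p₀ = 0.105072.
1/(2n) = 0.007246.
Corrected numerator: |0.105072| − 0.007246 = 0.097826.
SE₀ = √(0.75·0.25/69) = 0.052129.
z = (+)0.097826/0.052129 = 1.877.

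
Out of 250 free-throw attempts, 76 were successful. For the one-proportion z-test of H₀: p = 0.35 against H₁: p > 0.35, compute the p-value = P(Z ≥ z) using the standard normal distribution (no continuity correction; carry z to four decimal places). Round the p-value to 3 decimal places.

The sample proportion is 76/250 = 0.30400.
Under H₀, SE = √(p₀(1−p₀)/n) = √(0.35·0.65/250) = √0.000910000 = 0.030166.
Test statistic (full precision, shown to 4 dp): z = (76/250 − 0.35)/SE₀ ≈ -1.5249.
From the standard normal, P(Z ≥ z) = 0.936.

p-value = 0.936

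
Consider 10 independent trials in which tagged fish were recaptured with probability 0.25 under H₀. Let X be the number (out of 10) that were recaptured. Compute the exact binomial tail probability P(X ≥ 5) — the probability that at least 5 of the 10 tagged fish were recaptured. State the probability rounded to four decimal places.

P = 0.0781

X ~ Binomial(n=10, p=0.25).
P(X ≥ 5) = Σ_{j=5}^{10} C(10,j)·0.25^j·0.75^{10−j}.
= 0.058399 + 0.016222 + 0.003090 + 0.000386 + 0.000029 + 0.000001 = 0.0781.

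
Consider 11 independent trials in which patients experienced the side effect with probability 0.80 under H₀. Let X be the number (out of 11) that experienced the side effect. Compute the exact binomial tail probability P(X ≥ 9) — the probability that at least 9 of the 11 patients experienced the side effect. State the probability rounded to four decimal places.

P = 0.6174

X ~ Binomial(n=11, p=0.80).
P(X ≥ 9) = C(11,9)·0.80^9·0.20^2 + C(11,10)·0.80^10·0.20^1 + C(11,11)·0.80^11·0.20^0.
= 0.295279 + 0.236223 + 0.085899 = 0.6174.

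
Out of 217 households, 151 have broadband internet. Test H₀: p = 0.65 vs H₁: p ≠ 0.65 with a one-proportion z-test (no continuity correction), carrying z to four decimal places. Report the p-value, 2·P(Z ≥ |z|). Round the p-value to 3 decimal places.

The sample proportion is 151/217 = 0.69585.
Under H₀, SE = √(p₀(1−p₀)/n) = √(0.65·0.35/217) = √0.001048387 = 0.032379.
Test statistic (full precision, shown to 4 dp): z = (151/217 − 0.65)/SE₀ ≈ 1.4161.
From the standard normal, 2·P(Z ≥ |z|) = 0.157.

p-value = 0.157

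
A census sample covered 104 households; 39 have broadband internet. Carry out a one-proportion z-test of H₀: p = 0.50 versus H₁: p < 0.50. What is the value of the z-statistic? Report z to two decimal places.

p̂ = 39/104 = 0.37500.
Under H₀, SE = √(p₀(1−p₀)/n) = √(0.50·0.50/104) = √0.002403846 = 0.049029.
Test statistic: z = -0.12500/0.049029 = -2.55.

z = -2.55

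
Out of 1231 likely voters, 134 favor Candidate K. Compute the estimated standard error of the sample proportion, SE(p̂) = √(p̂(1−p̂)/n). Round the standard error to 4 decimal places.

p̂ = 134/1231 = 0.10885.
p̂(1−p̂) = 0.10885·0.89115 = 0.097002.
SE = √(0.097002/1231) = 0.0089.

SE = 0.0089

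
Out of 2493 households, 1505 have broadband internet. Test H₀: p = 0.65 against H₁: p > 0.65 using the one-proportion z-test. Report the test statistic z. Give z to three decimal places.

p̂ = 1505/2493 = 0.60369.
Under H₀, SE = √(p₀(1−p₀)/n) = √(0.65·0.35/2493) = √0.000091256 = 0.009553.
z = (0.60369 − 0.65)/0.009553 = -0.04631/0.009553 = -4.848.

z = -4.848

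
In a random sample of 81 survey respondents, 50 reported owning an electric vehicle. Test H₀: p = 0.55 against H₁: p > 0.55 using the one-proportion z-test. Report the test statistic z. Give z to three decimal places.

Sample proportion p̂ = 50/81 = 0.61728.
SE₀ = √(0.55·0.45/81) = 0.055277.
z = (p̂ − p₀)/SE = (0.61728 − 0.55)/0.055277 = 1.217.

z = 1.217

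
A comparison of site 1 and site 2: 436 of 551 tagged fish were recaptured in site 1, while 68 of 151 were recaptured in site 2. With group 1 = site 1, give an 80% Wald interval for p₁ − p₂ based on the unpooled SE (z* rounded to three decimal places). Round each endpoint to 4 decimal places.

p̂₁ = 436/551 = 0.79129, p̂₂ = 68/151 = 0.45033; p̂₁ − p̂₂ = 0.34096.
SE = √(0.000299730 + 0.001639291) = √0.001939021 = 0.044034.
The 80% critical value is z* = 1.282. Margin of error = 0.05645.
CI: 0.34096 ± 0.05645 = (0.2845, 0.3974).

(0.2845, 0.3974)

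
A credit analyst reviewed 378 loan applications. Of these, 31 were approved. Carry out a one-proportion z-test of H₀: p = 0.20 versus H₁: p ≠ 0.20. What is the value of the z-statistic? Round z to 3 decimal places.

z = -5.735

p̂ = 31/378 = 0.08201.
Under H₀, SE = √(p₀(1−p₀)/n) = √(0.20·0.80/378) = √0.000423280 = 0.020574.
z = (p̂ − p₀)/SE = (0.08201 − 0.20)/0.020574 = -5.735.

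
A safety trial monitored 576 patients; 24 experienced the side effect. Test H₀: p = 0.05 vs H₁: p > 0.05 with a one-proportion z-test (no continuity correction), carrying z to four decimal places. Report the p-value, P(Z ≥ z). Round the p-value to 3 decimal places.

p̂ = 24/576 = 0.04167.
Under H₀, SE = √(p₀(1−p₀)/n) = √(0.05·0.95/576) = √0.000082465 = 0.009081.
z = (p̂ − p₀)/SE = (24/576 − 0.05)/0.009081 ≈ -0.9177.
From the standard normal, P(Z ≥ z) = 0.821.

p-value = 0.821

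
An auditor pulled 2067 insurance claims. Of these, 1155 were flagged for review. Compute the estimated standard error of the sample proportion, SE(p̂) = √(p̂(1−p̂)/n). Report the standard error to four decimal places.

Sample proportion p̂ = 1155/2067 = 0.55878.
p̂(1−p̂) = 0.55878·0.44122 = 0.246545.
SE = √(0.246545/2067) = 0.0109.

SE = 0.0109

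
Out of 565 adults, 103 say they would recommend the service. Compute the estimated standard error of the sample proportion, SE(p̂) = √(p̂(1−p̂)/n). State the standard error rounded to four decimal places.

Sample proportion p̂ = 103/565 = 0.18230.
p̂(1−p̂) = 0.18230·0.81770 = 0.149067.
Dividing by n and taking the root: √0.000263835 = 0.0162.

SE = 0.0162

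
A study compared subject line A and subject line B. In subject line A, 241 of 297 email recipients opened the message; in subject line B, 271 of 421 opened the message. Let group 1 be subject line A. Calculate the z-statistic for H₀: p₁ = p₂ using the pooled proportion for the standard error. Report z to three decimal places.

z = 4.894

Sample proportions: p̂₁ = 241/297 = 0.81145 and p̂₂ = 271/421 = 0.64371.
Pooling: p̂ = 512/718 = 0.71309.
Pooled SE = √[0.2045918·0.00574230] ≈ 0.034276.
z = (p̂₁ − p̂₂)/SE = (0.81145 − 0.64371)/0.034276 = 0.16774/0.034276 = 4.894.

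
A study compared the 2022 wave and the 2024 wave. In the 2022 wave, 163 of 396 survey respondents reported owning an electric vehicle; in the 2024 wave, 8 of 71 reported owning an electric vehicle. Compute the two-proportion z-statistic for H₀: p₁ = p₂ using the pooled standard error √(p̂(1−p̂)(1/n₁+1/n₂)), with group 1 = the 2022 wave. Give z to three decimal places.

Sample proportions: p̂₁ = 163/396 = 0.41162 and p̂₂ = 8/71 = 0.11268.
Pooled p̂ = (163+8)/(396+71) = 171/467 = 0.36617.
Pooled SE = √[0.2320887·0.01660976] ≈ 0.062088.
z = 0.29894/0.062088 = 4.815.

z = 4.815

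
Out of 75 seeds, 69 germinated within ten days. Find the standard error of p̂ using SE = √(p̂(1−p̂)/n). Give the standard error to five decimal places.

p̂ = 69/75 = 0.92000.
p̂(1−p̂) = 0.92000·0.08000 = 0.073600.
Dividing by n and taking the root: √0.000981333 = 0.03133.

SE = 0.03133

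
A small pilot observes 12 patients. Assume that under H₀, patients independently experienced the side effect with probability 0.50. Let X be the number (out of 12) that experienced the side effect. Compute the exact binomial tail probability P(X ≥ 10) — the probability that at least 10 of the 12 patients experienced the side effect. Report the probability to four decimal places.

X ~ Binomial(n=12, p=0.50).
P(X ≥ 10) = C(12,10)·0.50^10·0.50^2 + C(12,11)·0.50^11·0.50^1 + C(12,12)·0.50^12·0.50^0.
= 0.016113 + 0.002930 + 0.000244 = 0.0193.

P = 0.0193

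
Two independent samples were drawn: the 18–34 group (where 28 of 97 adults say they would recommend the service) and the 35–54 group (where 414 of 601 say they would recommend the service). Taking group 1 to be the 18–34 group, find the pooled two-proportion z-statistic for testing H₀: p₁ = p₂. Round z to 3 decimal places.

z = -7.589

Sample proportions: p̂₁ = 28/97 = 0.28866 and p̂₂ = 414/601 = 0.68885.
Pooling: p̂ = 442/698 = 0.63324.
Pooled SE = √[0.2322477·0.01197317] ≈ 0.052733.
z = -0.40019/0.052733 = -7.589.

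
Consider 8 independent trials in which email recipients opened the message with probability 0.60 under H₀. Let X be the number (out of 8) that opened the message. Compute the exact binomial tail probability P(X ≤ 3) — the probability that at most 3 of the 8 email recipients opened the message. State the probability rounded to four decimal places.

X is binomial with n = 8 and p = 0.60.
P(X ≤ 3) = C(8,0)·0.60^0·0.40^8 + C(8,1)·0.60^1·0.40^7 + C(8,2)·0.60^2·0.40^6 + C(8,3)·0.60^3·0.40^5.
= 0.000655 + 0.007864 + 0.041288 + 0.123863 = 0.1737.

P = 0.1737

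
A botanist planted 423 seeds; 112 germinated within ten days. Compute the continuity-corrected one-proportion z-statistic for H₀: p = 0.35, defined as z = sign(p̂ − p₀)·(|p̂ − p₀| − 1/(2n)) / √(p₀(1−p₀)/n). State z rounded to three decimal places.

p̂ = 112/423 = 0.26478. p̂ − p₀ = -0.085225.
Continuity correction 1/(2n) = 1/846 = 0.001182.
Corrected numerator: |-0.085225| − 0.001182 = 0.084043.
SE₀ = √(0.35·0.65/423) = 0.023191.
z = (−)0.084043/0.023191 = -3.624.

z = -3.624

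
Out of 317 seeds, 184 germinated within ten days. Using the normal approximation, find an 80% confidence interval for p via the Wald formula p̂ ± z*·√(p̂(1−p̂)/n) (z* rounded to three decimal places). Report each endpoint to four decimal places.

p̂ = 184/317 = 0.58044.
Standard error of p̂: √(0.243529/317) = √0.000768231 = 0.027717.
For 80% confidence, z* = 1.282.
Margin = 1.282·0.027717 = 0.03553.
Interval: 0.58044 ± 0.03553 → (0.5449, 0.6160).

(0.5449, 0.6160)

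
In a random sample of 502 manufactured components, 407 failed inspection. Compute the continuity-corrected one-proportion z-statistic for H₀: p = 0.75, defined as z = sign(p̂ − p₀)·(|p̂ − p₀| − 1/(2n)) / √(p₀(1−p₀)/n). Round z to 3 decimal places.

z = 3.092

Sample proportion p̂ = 407/502 = 0.81076. p̂ − p₀ = 0.060757.
1/(2n) = 0.000996.
Corrected numerator: |0.060757| − 0.000996 = 0.059761.
Null standard error: √(0.75·0.25/502) = √0.000373506 = 0.019326.
z = +0.059761/0.019326 = 3.092.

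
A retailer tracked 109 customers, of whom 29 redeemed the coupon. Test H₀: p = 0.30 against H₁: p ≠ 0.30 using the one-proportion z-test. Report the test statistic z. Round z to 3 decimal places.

z = -0.773

The sample proportion is 29/109 = 0.26606.
Under H₀, SE = √(p₀(1−p₀)/n) = √(0.30·0.70/109) = √0.001926606 = 0.043893.
z = (0.26606 − 0.30)/0.043893 = -0.03394/0.043893 = -0.773.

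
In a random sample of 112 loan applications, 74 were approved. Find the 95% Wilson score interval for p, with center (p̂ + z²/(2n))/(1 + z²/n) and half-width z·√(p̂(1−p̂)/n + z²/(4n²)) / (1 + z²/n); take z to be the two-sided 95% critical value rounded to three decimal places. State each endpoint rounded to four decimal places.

(0.5690, 0.7418)

p̂ = 74/112 = 0.66071; z = 1.960, so z² = 3.841600.
Denominator 1 + z²/n = 1 + 3.841600/112 = 1.034300.
Center = (0.66071 + 0.017150)/1.034300 = 0.65538.
Radicand: p̂(1−p̂)/n + z²/(4n²) = 0.002001526 + 0.000076562 = 0.002078088.
Half-width = z·√(radicand)/denom = 1.960·0.045586/1.034300 = 0.08639.
So the interval runs from 0.5690 to 0.7418.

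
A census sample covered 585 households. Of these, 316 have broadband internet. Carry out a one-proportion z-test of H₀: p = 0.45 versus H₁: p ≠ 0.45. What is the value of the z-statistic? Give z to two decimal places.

p̂ = 316/585 = 0.54017.
SE₀ = √(0.45·0.55/585) = 0.020569.
Test statistic: z = 0.09017/0.020569 = 4.38.

z = 4.38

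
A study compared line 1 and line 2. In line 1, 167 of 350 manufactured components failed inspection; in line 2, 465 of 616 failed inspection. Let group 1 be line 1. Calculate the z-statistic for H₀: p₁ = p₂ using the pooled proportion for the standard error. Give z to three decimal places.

z = -8.724

Sample proportions: p̂₁ = 167/350 = 0.47714 and p̂₂ = 465/616 = 0.75487.
Pooled p̂ = (167+465)/(350+616) = 632/966 = 0.65424.
Pooled SE = √[0.2262087·0.00448052] ≈ 0.031836.
z = (p̂₁ − p̂₂)/SE = (0.47714 − 0.75487)/0.031836 = -0.27773/0.031836 = -8.724.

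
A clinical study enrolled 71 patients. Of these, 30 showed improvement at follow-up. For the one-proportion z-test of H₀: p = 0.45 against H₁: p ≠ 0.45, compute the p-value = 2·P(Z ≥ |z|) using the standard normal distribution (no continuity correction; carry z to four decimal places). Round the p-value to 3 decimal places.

With x = 30 successes in n = 71, p̂ = 0.42254.
Null standard error: √(0.45·0.55/71) = √0.003485915 = 0.059042.
z = (p̂ − p₀)/SE = (30/71 − 0.45)/0.059042 ≈ -0.4652.
From the standard normal, 2·P(Z ≥ |z|) = 0.642.

p-value = 0.642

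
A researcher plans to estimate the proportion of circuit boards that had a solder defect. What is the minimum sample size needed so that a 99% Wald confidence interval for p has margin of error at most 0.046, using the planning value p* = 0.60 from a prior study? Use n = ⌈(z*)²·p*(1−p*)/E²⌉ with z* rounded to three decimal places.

The 99% critical value is z* = 2.576.
p*(1−p*) = 0.2400.
(z*)²·p*(1−p*)/E² = 6.635776·0.2400/0.002116 = 752.640.
Rounding up, n = 753.

n = 753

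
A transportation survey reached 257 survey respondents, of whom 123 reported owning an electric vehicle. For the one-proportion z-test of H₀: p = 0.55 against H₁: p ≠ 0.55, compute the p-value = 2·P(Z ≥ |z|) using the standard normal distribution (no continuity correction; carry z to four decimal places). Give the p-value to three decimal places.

p-value = 0.021

The sample proportion is 123/257 = 0.47860.
Under H₀, SE = √(p₀(1−p₀)/n) = √(0.55·0.45/257) = √0.000963035 = 0.031033.
z = (p̂ − p₀)/SE = (123/257 − 0.55)/0.031033 ≈ -2.3008.
From the standard normal, 2·P(Z ≥ |z|) = 0.021.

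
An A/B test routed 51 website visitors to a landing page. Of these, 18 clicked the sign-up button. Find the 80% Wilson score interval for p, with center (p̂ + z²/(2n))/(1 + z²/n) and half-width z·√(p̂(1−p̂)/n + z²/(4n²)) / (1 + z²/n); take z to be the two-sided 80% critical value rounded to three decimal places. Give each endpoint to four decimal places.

Here p̂ = 18/51 = 0.35294 and z = 1.282 (z² = 1.643524).
Denominator 1 + z²/n = 1 + 1.643524/51 = 1.032226.
Adjusted center: (0.35294 + z²/(2n))/1.032226 = 0.35753.
Radicand: p̂(1−p̂)/n + z²/(4n²) = 0.004477916 + 0.000157970 = 0.004635886.
Half-width = 1.282·√0.004635886/1.032226 = 0.08456.
So the interval runs from 0.2730 to 0.4421.

(0.2730, 0.4421)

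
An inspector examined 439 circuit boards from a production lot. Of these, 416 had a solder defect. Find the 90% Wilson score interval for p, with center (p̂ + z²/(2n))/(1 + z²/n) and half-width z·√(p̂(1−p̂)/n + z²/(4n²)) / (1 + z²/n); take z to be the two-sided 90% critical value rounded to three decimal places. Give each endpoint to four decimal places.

(0.9272, 0.9625)

p̂ = 416/439 = 0.94761; z = 1.645, so z² = 2.706025.
1 + z²/n = 1.006164.
Adjusted center: (0.94761 + z²/(2n))/1.006164 = 0.94487.
Radicand: p̂(1−p̂)/n + z²/(4n²) = 0.000113091 + 0.000003510 = 0.000116601.
Half-width = 1.645·√0.000116601/1.006164 = 0.01765.
CI: 0.94487 ± 0.01765 = (0.9272, 0.9625).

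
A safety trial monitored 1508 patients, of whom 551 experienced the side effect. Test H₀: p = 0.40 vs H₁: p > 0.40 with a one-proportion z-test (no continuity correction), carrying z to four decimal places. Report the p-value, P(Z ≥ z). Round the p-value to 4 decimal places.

p-value = 0.9970

With x = 551 successes in n = 1508, p̂ = 0.36538.
SE₀ = √(0.40·0.60/1508) = 0.012616.
z = (p̂ − p₀)/SE = (551/1508 − 0.40)/0.012616 ≈ -2.7439.
From the standard normal, P(Z ≥ z) = 0.9970.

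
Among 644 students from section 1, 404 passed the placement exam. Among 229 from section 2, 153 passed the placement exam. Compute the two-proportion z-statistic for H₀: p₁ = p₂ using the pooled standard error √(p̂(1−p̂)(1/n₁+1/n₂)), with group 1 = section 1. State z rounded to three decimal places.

z = -1.103

p̂₁ = 404/644 = 0.62733, p̂₂ = 153/229 = 0.66812.
Pooled p̂ = (404+153)/(644+229) = 557/873 = 0.63803.
SE = √[p̂(1−p̂)(1/n₁+1/n₂)] = √[0.63803·0.36197·(1/644+1/229)] ≈ 0.036975.
z = -0.04079/0.036975 = -1.103.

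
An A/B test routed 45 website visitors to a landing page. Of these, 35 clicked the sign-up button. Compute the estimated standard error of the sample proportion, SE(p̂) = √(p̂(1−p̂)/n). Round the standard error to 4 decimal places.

SE = 0.0620

Sample proportion p̂ = 35/45 = 0.77778.
p̂(1−p̂) = 0.172838.
SE = √(0.172838/45) = 0.0620.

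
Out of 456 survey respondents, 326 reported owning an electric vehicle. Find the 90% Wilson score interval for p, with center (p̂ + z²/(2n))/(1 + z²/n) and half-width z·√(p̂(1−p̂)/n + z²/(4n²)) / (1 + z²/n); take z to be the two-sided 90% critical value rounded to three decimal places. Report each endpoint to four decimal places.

p̂ = 326/456 = 0.71491; z = 1.645, so z² = 2.706025.
1 + z²/n = 1.005934.
Adjusted center: (0.71491 + z²/(2n))/1.005934 = 0.71364.
Radicand: p̂(1−p̂)/n + z²/(4n²) = 0.000446958 + 0.000003253 = 0.000450211.
Half-width = 1.645·√0.000450211/1.005934 = 0.03470.
Interval: 0.71364 ± 0.03470 → (0.6789, 0.7483).

(0.6789, 0.7483)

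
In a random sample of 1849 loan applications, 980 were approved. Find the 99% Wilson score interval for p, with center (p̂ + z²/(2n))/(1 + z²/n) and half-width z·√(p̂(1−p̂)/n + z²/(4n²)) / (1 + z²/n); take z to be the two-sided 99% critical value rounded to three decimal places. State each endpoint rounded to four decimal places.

(0.5001, 0.5598)

Here p̂ = 980/1849 = 0.53002 and z = 2.576 (z² = 6.635776).
Denominator 1 + z²/n = 1 + 6.635776/1849 = 1.003589.
Adjusted center: (0.53002 + z²/(2n))/1.003589 = 0.52991.
Radicand: p̂(1−p̂)/n + z²/(4n²) = 0.000134721 + 0.000000485 = 0.000135206.
Half-width = 2.576·√0.000135206/1.003589 = 0.02985.
So the interval runs from 0.5001 to 0.5598.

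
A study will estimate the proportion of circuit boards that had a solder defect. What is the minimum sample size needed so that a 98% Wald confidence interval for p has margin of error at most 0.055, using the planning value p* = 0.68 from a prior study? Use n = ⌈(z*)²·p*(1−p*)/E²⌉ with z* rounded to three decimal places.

z* = 2.326 at the 98% level.
p*(1−p*) = 0.2176.
Required n before rounding: 5.410276 × 0.2176 / 0.055² = 389.182.
⌈389.182⌉ = 390.

n = 390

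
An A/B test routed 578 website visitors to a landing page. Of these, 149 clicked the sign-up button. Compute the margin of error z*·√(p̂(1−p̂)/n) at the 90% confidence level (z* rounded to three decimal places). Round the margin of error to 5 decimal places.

p̂ = 149/578 = 0.25779.
SE = √(p̂(1−p̂)/n) = √(0.191332/578) = 0.018194.
The 90% critical value is z* = 1.645.
So ME = 0.02993.

ME = 0.02993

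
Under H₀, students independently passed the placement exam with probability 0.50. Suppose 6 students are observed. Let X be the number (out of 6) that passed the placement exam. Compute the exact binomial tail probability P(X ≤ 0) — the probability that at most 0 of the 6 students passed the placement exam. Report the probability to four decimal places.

X ~ Binomial(n=6, p=0.50).
P(X ≤ 0) = C(6,0)·0.50^0·0.50^6.
= 0.015625 = 0.0156.

P = 0.0156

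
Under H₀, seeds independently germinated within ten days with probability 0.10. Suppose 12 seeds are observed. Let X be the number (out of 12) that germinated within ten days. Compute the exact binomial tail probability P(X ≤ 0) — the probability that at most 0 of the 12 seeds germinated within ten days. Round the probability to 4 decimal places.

P = 0.2824

X ~ Binomial(n=12, p=0.10).
P(X ≤ 0) = C(12,0)·0.10^0·0.90^12.
= 0.282430 = 0.2824.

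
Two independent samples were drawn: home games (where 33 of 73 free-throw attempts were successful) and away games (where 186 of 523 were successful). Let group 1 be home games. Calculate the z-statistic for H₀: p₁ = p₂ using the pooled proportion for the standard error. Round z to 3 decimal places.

Sample proportions: p̂₁ = 33/73 = 0.45205 and p̂₂ = 186/523 = 0.35564.
Pooling: p̂ = 219/596 = 0.36745.
Pooled SE = √[0.2324304·0.01561068] ≈ 0.060236.
z = (p̂₁ − p̂₂)/SE = (0.45205 − 0.35564)/0.060236 = 0.09641/0.060236 = 1.601.

z = 1.601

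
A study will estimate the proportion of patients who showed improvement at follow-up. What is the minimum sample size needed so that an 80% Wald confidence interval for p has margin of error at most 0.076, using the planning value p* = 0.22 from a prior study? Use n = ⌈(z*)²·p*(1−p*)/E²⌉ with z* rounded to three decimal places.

n = 49

z* = 1.282 at the 80% level.
p*(1−p*) = 0.22·0.78 = 0.1716.
(z*)²·p*(1−p*)/E² = 1.643524·0.1716/0.005776 = 48.828.
⌈48.828⌉ = 49.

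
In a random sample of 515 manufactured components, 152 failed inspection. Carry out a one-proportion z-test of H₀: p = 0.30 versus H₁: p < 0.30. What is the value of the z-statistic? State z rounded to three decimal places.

Sample proportion p̂ = 152/515 = 0.29515.
SE₀ = √(0.30·0.70/515) = 0.020193.
z = (0.29515 − 0.30)/0.020193 = -0.00485/0.020193 = -0.240.

z = -0.240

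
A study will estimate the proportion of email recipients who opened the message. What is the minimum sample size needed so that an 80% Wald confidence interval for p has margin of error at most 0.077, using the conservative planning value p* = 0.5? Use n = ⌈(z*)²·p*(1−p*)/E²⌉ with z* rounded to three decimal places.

z* = 1.282 at the 80% level.
p*(1−p*) = 0.2500.
(z*)²·p*(1−p*)/E² = 1.643524·0.2500/0.005929 = 69.300.
Rounding up, n = 70.

n = 70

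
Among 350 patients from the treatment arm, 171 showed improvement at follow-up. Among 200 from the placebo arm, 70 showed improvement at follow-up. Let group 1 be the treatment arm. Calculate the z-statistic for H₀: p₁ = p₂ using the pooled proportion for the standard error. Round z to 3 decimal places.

z = 3.151

p̂₁ = 171/350 = 0.48857, p̂₂ = 70/200 = 0.35000.
Pooled p̂ = (171+70)/(350+200) = 241/550 = 0.43818.
SE = √[p̂(1−p̂)(1/n₁+1/n₂)] = √[0.43818·0.56182·(1/350+1/200)] ≈ 0.043980.
z = 0.13857/0.043980 = 3.151.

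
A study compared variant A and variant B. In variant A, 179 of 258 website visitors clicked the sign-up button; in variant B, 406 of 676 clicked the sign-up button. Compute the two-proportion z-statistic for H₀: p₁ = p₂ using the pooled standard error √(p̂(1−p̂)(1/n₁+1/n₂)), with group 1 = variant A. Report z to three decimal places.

z = 2.633

Sample proportions: p̂₁ = 179/258 = 0.69380 and p̂₂ = 406/676 = 0.60059.
Pooling: p̂ = 585/934 = 0.62634.
Pooled SE = √[0.2340386·0.00535526] ≈ 0.035403.
z = (p̂₁ − p̂₂)/SE = (0.69380 − 0.60059)/0.035403 = 0.09321/0.035403 = 2.633.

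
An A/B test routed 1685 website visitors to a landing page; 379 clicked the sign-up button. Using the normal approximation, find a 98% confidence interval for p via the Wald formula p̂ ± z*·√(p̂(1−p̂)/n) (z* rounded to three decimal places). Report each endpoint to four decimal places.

Sample proportion p̂ = 379/1685 = 0.22493.
Standard error of p̂: √(0.174334/1685) = √0.000103462 = 0.010172.
z* = 2.326 at the 98% level.
Margin of error: 2.326 × 0.010172 = 0.02366.
So the interval runs from 0.2013 to 0.2486.

(0.2013, 0.2486)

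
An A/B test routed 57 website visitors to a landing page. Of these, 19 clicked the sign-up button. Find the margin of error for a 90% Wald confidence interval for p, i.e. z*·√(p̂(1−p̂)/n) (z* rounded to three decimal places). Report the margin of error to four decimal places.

ME = 0.1027

With x = 19 successes in n = 57, p̂ = 0.33333.
SE(p̂) = √(0.33333·0.66667/57) = 0.062439.
For 90% confidence, z* = 1.645.
ME = 1.645·0.062439 = 0.1027.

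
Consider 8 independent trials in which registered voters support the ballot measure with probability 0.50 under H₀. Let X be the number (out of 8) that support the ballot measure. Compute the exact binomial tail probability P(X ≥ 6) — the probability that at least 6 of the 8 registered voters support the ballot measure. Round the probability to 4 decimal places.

X ~ Binomial(n=8, p=0.50).
P(X ≥ 6) = C(8,6)·0.50^6·0.50^2 + C(8,7)·0.50^7·0.50^1 + C(8,8)·0.50^8·0.50^0.
= 0.109375 + 0.031250 + 0.003906 = 0.1445.

P = 0.1445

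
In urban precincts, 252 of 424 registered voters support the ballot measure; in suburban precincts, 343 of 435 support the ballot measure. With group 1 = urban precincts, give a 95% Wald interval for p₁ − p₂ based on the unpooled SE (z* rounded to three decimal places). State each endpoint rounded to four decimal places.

p̂₁ = 252/424 = 0.59434, p̂₂ = 343/435 = 0.78851; p̂₁ − p̂₂ = -0.19417.
SE = √(0.000568632 + 0.000383367) = √0.000951999 = 0.030854.
The 95% critical value is z* = 1.960. Margin of error = 0.06047.
So the interval runs from -0.2546 to -0.1337.

(-0.2546, -0.1337)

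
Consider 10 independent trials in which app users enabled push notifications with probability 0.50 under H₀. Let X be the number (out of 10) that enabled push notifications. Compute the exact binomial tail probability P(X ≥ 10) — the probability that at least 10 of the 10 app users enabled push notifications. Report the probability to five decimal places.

P = 0.00098

X is binomial with n = 10 and p = 0.50.
P(X ≥ 10) = C(10,10)·0.50^10·0.50^0.
= 0.000977 = 0.00098.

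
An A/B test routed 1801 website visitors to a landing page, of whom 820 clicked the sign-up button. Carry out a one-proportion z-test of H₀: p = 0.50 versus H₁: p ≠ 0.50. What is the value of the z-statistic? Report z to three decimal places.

z = -3.794

With x = 820 successes in n = 1801, p̂ = 0.45530.
Null standard error: √(0.50·0.50/1801) = √0.000138812 = 0.011782.
z = (0.45530 − 0.50)/0.011782 = -0.04470/0.011782 = -3.794.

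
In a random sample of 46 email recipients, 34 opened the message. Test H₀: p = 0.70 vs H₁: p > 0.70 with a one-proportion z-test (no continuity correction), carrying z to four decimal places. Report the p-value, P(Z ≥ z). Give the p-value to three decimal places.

The sample proportion is 34/46 = 0.73913.
Under H₀, SE = √(p₀(1−p₀)/n) = √(0.70·0.30/46) = √0.004565217 = 0.067566.
Test statistic (full precision, shown to 4 dp): z = (34/46 − 0.70)/SE₀ ≈ 0.5791.
From the standard normal, P(Z ≥ z) = 0.281.

p-value = 0.281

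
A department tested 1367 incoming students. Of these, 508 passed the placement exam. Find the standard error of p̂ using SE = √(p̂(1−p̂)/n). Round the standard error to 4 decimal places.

SE = 0.0131

Sample proportion p̂ = 508/1367 = 0.37162.
p̂(1−p̂) = 0.37162·0.62838 = 0.233519.
SE = √(0.233519/1367) = 0.0131.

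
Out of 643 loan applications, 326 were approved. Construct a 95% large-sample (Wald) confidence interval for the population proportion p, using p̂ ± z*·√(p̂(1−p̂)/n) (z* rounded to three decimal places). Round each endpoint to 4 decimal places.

(0.4684, 0.5456)

p̂ = 326/643 = 0.50700.
SE(p̂) = √(0.50700·0.49300/643) = 0.019716.
z* = 1.960 at the 95% level.
Margin of error: 1.960 × 0.019716 = 0.03864.
Interval: 0.50700 ± 0.03864 → (0.4684, 0.5456).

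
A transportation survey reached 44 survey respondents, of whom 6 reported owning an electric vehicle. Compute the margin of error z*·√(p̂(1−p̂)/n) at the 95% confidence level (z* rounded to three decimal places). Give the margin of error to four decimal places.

ME = 0.1014

Sample proportion p̂ = 6/44 = 0.13636.
Standard error of p̂: √(0.117769/44) = √0.002676559 = 0.051735.
z* = 1.960 at the 95% level.
Margin of error = z*·SE = 1.960 × 0.051735 = 0.1014.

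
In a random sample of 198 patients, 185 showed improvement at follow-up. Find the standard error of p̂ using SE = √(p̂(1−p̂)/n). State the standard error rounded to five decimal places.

SE = 0.01760

With x = 185 successes in n = 198, p̂ = 0.93434.
p̂(1−p̂) = 0.93434·0.06566 = 0.061349.
SE = √(0.061349/198) = √0.000309843 = 0.01760.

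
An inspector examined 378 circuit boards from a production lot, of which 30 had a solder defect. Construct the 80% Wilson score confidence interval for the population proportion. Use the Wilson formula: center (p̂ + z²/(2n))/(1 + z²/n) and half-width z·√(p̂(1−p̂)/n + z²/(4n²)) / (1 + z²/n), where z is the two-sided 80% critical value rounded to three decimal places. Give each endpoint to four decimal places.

(0.0633, 0.0991)

Here p̂ = 30/378 = 0.07937 and z = 1.282 (z² = 1.643524).
1 + z²/n = 1.004348.
Adjusted center: (0.07937 + z²/(2n))/1.004348 = 0.08119.
Radicand: p̂(1−p̂)/n + z²/(4n²) = 0.000193297 + 0.000002876 = 0.000196173.
Half-width = z·√(radicand)/denom = 1.282·0.014006/1.004348 = 0.01788.
CI: 0.08119 ± 0.01788 = (0.0633, 0.0991).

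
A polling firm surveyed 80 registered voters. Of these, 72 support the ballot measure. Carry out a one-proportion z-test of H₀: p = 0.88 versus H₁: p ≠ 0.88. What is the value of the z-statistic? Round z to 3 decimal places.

The sample proportion is 72/80 = 0.90000.
Null standard error: √(0.88·0.12/80) = √0.001320000 = 0.036332.
z = (p̂ − p₀)/SE = (0.90000 − 0.88)/0.036332 = 0.550.

z = 0.550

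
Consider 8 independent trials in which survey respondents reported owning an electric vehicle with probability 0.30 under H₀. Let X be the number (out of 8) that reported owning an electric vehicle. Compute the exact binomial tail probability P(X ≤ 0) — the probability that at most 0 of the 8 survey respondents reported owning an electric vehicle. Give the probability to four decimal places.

X ~ Binomial(n=8, p=0.30).
P(X ≤ 0) = C(8,0)·0.30^0·0.70^8.
= 0.057648 = 0.0576.

P = 0.0576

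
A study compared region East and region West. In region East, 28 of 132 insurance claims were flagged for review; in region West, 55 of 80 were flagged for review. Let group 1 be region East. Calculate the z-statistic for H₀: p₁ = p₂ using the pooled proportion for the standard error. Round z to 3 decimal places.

z = -6.874

Sample proportions: p̂₁ = 28/132 = 0.21212 and p̂₂ = 55/80 = 0.68750.
Pooling: p̂ = 83/212 = 0.39151.
Pooled SE = √[0.2382298·0.02007576] ≈ 0.069157.
z = (p̂₁ − p̂₂)/SE = (0.21212 − 0.68750)/0.069157 = -0.47538/0.069157 = -6.874.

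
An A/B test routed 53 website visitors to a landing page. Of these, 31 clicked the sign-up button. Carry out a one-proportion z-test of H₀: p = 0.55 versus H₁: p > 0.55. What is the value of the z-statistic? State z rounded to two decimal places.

z = 0.51

Sample proportion p̂ = 31/53 = 0.58491.
SE₀ = √(0.55·0.45/53) = 0.068336.
z = (0.58491 − 0.55)/0.068336 = 0.03491/0.068336 = 0.51.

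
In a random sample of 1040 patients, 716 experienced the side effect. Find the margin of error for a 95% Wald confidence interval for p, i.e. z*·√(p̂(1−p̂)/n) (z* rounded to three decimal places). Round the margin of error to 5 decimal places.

ME = 0.02815

Sample proportion p̂ = 716/1040 = 0.68846.
SE(p̂) = √(0.68846·0.31154/1040) = 0.014361.
For 95% confidence, z* = 1.960.
Margin of error = z*·SE = 1.960 × 0.014361 = 0.02815.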